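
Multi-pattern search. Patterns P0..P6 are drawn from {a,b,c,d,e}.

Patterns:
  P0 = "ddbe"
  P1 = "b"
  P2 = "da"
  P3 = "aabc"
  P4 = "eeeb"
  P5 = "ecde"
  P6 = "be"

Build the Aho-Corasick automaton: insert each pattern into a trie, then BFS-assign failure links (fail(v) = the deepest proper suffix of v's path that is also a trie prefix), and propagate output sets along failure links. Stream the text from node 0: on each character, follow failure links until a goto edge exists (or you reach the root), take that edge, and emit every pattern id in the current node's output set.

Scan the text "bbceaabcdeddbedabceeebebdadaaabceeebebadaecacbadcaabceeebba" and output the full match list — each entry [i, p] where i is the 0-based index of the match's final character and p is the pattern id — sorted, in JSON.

Build:
Trie nodes:
  n0 'ε': a→7 b→5 d→1 e→11
  n1 'd': a→6 d→2
  n2 'dd': b→3
  n3 'ddb': e→4
  n4 'ddbe': ·  [P0 ends]
  n5 'b': e→18  [P1 ends]
  n6 'da': ·  [P2 ends]
  n7 'a': a→8
  n8 'aa': b→9
  n9 'aab': c→10
  n10 'aabc': ·  [P3 ends]
  n11 'e': c→15 e→12
  n12 'ee': e→13
  n13 'eee': b→14
  n14 'eeeb': ·  [P4 ends]
  n15 'ec': d→16
  n16 'ecd': e→17
  n17 'ecde': ·  [P5 ends]
  n18 'be': ·  [P6 ends]

Failure links (BFS by depth):
  fail(1) 'd': from fail(0)=0 chase 'd': 0 ⇒ 0;  out=∅∪out(0)=∅
  fail(5) 'b': from fail(0)=0 chase 'b': 0 ⇒ 0;  out={1}∪out(0)={1}
  fail(7) 'a': from fail(0)=0 chase 'a': 0 ⇒ 0;  out=∅∪out(0)=∅
  fail(11) 'e': from fail(0)=0 chase 'e': 0 ⇒ 0;  out=∅∪out(0)=∅
  fail(2) 'dd': from fail(1)=0 chase 'd': 0 ⇒ 1;  out=∅∪out(1)=∅
  fail(6) 'da': from fail(1)=0 chase 'a': 0 ⇒ 7;  out={2}∪out(7)={2}
  fail(8) 'aa': from fail(7)=0 chase 'a': 0 ⇒ 7;  out=∅∪out(7)=∅
  fail(12) 'ee': from fail(11)=0 chase 'e': 0 ⇒ 11;  out=∅∪out(11)=∅
  fail(15) 'ec': from fail(11)=0 chase 'c': 0 ⇒ 0;  out=∅∪out(0)=∅
  fail(18) 'be': from fail(5)=0 chase 'e': 0 ⇒ 11;  out={6}∪out(11)={6}
  fail(3) 'ddb': from fail(2)=1 chase 'b': 1→0 ⇒ 5;  out=∅∪out(5)={1}
  fail(9) 'aab': from fail(8)=7 chase 'b': 7→0 ⇒ 5;  out=∅∪out(5)={1}
  fail(13) 'eee': from fail(12)=11 chase 'e': 11 ⇒ 12;  out=∅∪out(12)=∅
  fail(16) 'ecd': from fail(15)=0 chase 'd': 0 ⇒ 1;  out=∅∪out(1)=∅
  fail(4) 'ddbe': from fail(3)=5 chase 'e': 5 ⇒ 18;  out={0}∪out(18)={0,6}
  fail(10) 'aabc': from fail(9)=5 chase 'c': 5→0 ⇒ 0;  out={3}∪out(0)={3}
  fail(14) 'eeeb': from fail(13)=12 chase 'b': 12→11→0 ⇒ 5;  out={4}∪out(5)={1,4}
  fail(17) 'ecde': from fail(16)=1 chase 'e': 1→0 ⇒ 11;  out={5}∪out(11)={5}

Text stream:
i=0 'b': node 0→5  → match P1@[0:0]
i=1 'b': node 5→5 (via fail)  → match P1@[1:1]
i=2 'c': node 5→0 (via fail)
i=3 'e': node 0→11
i=4 'a': node 11→7 (via fail)
i=5 'a': node 7→8
i=6 'b': node 8→9  → match P1@[6:6]
i=7 'c': node 9→10  → match P3@[4:7]
i=8 'd': node 10→1 (via fail)
i=9 'e': node 1→11 (via fail)
i=10 'd': node 11→1 (via fail)
i=11 'd': node 1→2
i=12 'b': node 2→3  → match P1@[12:12]
i=13 'e': node 3→4  → match P0@[10:13],P6@[12:13]
i=14 'd': node 4→1 (via fail)
i=15 'a': node 1→6  → match P2@[14:15]
i=16 'b': node 6→5 (via fail)  → match P1@[16:16]
i=17 'c': node 5→0 (via fail)
i=18 'e': node 0→11
i=19 'e': node 11→12
i=20 'e': node 12→13
i=21 'b': node 13→14  → match P1@[21:21],P4@[18:21]
i=22 'e': node 14→18 (via fail)  → match P6@[21:22]
i=23 'b': node 18→5 (via fail)  → match P1@[23:23]
i=24 'd': node 5→1 (via fail)
i=25 'a': node 1→6  → match P2@[24:25]
i=26 'd': node 6→1 (via fail)
i=27 'a': node 1→6  → match P2@[26:27]
i=28 'a': node 6→8 (via fail)
i=29 'a': node 8→8 (via fail)
i=30 'b': node 8→9  → match P1@[30:30]
i=31 'c': node 9→10  → match P3@[28:31]
i=32 'e': node 10→11 (via fail)
i=33 'e': node 11→12
i=34 'e': node 12→13
i=35 'b': node 13→14  → match P1@[35:35],P4@[32:35]
i=36 'e': node 14→18 (via fail)  → match P6@[35:36]
i=37 'b': node 18→5 (via fail)  → match P1@[37:37]
i=38 'a': node 5→7 (via fail)
i=39 'd': node 7→1 (via fail)
i=40 'a': node 1→6  → match P2@[39:40]
i=41 'e': node 6→11 (via fail)
i=42 'c': node 11→15
i=43 'a': node 15→7 (via fail)
i=44 'c': node 7→0 (via fail)
i=45 'b': node 0→5  → match P1@[45:45]
i=46 'a': node 5→7 (via fail)
i=47 'd': node 7→1 (via fail)
i=48 'c': node 1→0 (via fail)
i=49 'a': node 0→7
i=50 'a': node 7→8
i=51 'b': node 8→9  → match P1@[51:51]
i=52 'c': node 9→10  → match P3@[49:52]
i=53 'e': node 10→11 (via fail)
i=54 'e': node 11→12
i=55 'e': node 12→13
i=56 'b': node 13→14  → match P1@[56:56],P4@[53:56]
i=57 'b': node 14→5 (via fail)  → match P1@[57:57]
i=58 'a': node 5→7 (via fail)

Matches: [[0,1],[1,1],[6,1],[7,3],[12,1],[13,0],[13,6],[15,2],[16,1],[21,1],[21,4],[22,6],[23,1],[25,2],[27,2],[30,1],[31,3],[35,1],[35,4],[36,6],[37,1],[40,2],[45,1],[51,1],[52,3],[56,1],[56,4],[57,1]]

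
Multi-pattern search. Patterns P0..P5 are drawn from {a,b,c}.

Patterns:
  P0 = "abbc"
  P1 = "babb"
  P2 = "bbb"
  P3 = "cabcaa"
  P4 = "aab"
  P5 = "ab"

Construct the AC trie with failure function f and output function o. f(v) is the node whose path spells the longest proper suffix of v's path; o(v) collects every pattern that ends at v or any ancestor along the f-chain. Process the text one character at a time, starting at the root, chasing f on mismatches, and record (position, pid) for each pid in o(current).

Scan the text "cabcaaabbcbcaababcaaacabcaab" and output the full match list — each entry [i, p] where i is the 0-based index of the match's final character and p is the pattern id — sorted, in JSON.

Construct AC machine:
Trie nodes:
  n0 'ε': a→1 b→5 c→11
  n1 'a': a→17 b→2
  n2 'ab': b→3  ←P5
  n3 'abb': c→4
  n4 'abbc': ·  ←P0
  n5 'b': a→6 b→9
  n6 'ba': b→7
  n7 'bab': b→8
  n8 'babb': ·  ←P1
  n9 'bb': b→10
  n10 'bbb': ·  ←P2
  n11 'c': a→12
  n12 'ca': b→13
  n13 'cab': c→14
  n14 'cabc': a→15
  n15 'cabca': a→16
  n16 'cabcaa': ·  ←P3
  n17 'aa': b→18
  n18 'aab': ·  ←P4

Failure links (BFS by depth):
  n1('a'): parent n0 fail=0; on 'a' 0 → fail=0;  out ∅∪∅=∅
  n5('b'): parent n0 fail=0; on 'b' 0 → fail=0;  out ∅∪∅=∅
  n11('c'): parent n0 fail=0; on 'c' 0 → fail=0;  out ∅∪∅=∅
  n2('ab'): parent n1 fail=0; on 'b' 0 → fail=5;  out {5}∪∅={5}
  n6('ba'): parent n5 fail=0; on 'a' 0 → fail=1;  out ∅∪∅=∅
  n9('bb'): parent n5 fail=0; on 'b' 0 → fail=5;  out ∅∪∅=∅
  n12('ca'): parent n11 fail=0; on 'a' 0 → fail=1;  out ∅∪∅=∅
  n17('aa'): parent n1 fail=0; on 'a' 0 → fail=1;  out ∅∪∅=∅
  n3('abb'): parent n2 fail=5; on 'b' 5 → fail=9;  out ∅∪∅=∅
  n7('bab'): parent n6 fail=1; on 'b' 1 → fail=2;  out ∅∪{5}={5}
  n10('bbb'): parent n9 fail=5; on 'b' 5 → fail=9;  out {2}∪∅={2}
  n13('cab'): parent n12 fail=1; on 'b' 1 → fail=2;  out ∅∪{5}={5}
  n18('aab'): parent n17 fail=1; on 'b' 1 → fail=2;  out {4}∪{5}={4,5}
  n4('abbc'): parent n3 fail=9; on 'c' 9→5→0 → fail=11;  out {0}∪∅={0}
  n8('babb'): parent n7 fail=2; on 'b' 2 → fail=3;  out {1}∪∅={1}
  n14('cabc'): parent n13 fail=2; on 'c' 2→5→0 → fail=11;  out ∅∪∅=∅
  n15('cabca'): parent n14 fail=11; on 'a' 11 → fail=12;  out ∅∪∅=∅
  n16('cabcaa'): parent n15 fail=12; on 'a' 12→1 → fail=17;  out {3}∪∅={3}

Text stream:
i=0 'c': node 0→11
i=1 'a': node 11→12
i=2 'b': node 12→13  → match P5@[1:2]
i=3 'c': node 13→14
i=4 'a': node 14→15
i=5 'a': node 15→16  → match P3@[0:5]
i=6 'a': node 16→17 ·f
i=7 'b': node 17→18  → match P4@[5:7],P5@[6:7]
i=8 'b': node 18→3 ·f
i=9 'c': node 3→4  → match P0@[6:9]
i=10 'b': node 4→5 ·f
i=11 'c': node 5→11 ·f
i=12 'a': node 11→12
i=13 'a': node 12→17 ·f
i=14 'b': node 17→18  → match P4@[12:14],P5@[13:14]
i=15 'a': node 18→6 ·f
i=16 'b': node 6→7  → match P5@[15:16]
i=17 'c': node 7→11 ·f
i=18 'a': node 11→12
i=19 'a': node 12→17 ·f
i=20 'a': node 17→17 ·f
i=21 'c': node 17→11 ·f
i=22 'a': node 11→12
i=23 'b': node 12→13  → match P5@[22:23]
i=24 'c': node 13→14
i=25 'a': node 14→15
i=26 'a': node 15→16  → match P3@[21:26]
i=27 'b': node 16→18 ·f  → match P4@[25:27],P5@[26:27]

Matches: [[2,5],[5,3],[7,4],[7,5],[9,0],[14,4],[14,5],[16,5],[23,5],[26,3],[27,4],[27,5]]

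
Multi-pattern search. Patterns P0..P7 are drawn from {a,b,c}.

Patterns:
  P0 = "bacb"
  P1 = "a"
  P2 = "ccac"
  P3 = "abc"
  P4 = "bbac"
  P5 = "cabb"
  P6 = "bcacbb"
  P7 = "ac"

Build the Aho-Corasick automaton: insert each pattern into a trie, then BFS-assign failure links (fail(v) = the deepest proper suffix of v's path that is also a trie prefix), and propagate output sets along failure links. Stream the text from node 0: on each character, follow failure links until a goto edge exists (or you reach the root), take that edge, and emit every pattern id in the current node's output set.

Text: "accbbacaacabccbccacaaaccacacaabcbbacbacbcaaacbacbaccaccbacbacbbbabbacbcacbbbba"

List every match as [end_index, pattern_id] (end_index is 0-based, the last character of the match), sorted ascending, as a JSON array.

Construct AC machine:
Trie (insert patterns):
  n0 'ε': a→5 b→1 c→6
  n1 'b': a→2 b→12 c→18
  n2 'ba': c→3
  n3 'bac': b→4
  n4 'bacb': ·  [P0 ends]
  n5 'a': b→10 c→23  [P1 ends]
  n6 'c': a→15 c→7
  n7 'cc': a→8
  n8 'cca': c→9
  n9 'ccac': ·  [P2 ends]
  n10 'ab': c→11
  n11 'abc': ·  [P3 ends]
  n12 'bb': a→13
  n13 'bba': c→14
  n14 'bbac': ·  [P4 ends]
  n15 'ca': b→16
  n16 'cab': b→17
  n17 'cabb': ·  [P5 ends]
  n18 'bc': a→19
  n19 'bca': c→20
  n20 'bcac': b→21
  n21 'bcacb': b→22
  n22 'bcacbb': ·  [P6 ends]
  n23 'ac': ·  [P7 ends]

Failure links (BFS by depth):
  fail(1) 'b': from fail(0)=0 chase 'b': 0 ⇒ 0;  out=∅∪out(0)=∅
  fail(5) 'a': from fail(0)=0 chase 'a': 0 ⇒ 0;  out={1}∪out(0)={1}
  fail(6) 'c': from fail(0)=0 chase 'c': 0 ⇒ 0;  out=∅∪out(0)=∅
  fail(2) 'ba': from fail(1)=0 chase 'a': 0 ⇒ 5;  out=∅∪out(5)={1}
  fail(7) 'cc': from fail(6)=0 chase 'c': 0 ⇒ 6;  out=∅∪out(6)=∅
  fail(10) 'ab': from fail(5)=0 chase 'b': 0 ⇒ 1;  out=∅∪out(1)=∅
  fail(12) 'bb': from fail(1)=0 chase 'b': 0 ⇒ 1;  out=∅∪out(1)=∅
  fail(15) 'ca': from fail(6)=0 chase 'a': 0 ⇒ 5;  out=∅∪out(5)={1}
  fail(18) 'bc': from fail(1)=0 chase 'c': 0 ⇒ 6;  out=∅∪out(6)=∅
  fail(23) 'ac': from fail(5)=0 chase 'c': 0 ⇒ 6;  out={7}∪out(6)={7}
  fail(3) 'bac': from fail(2)=5 chase 'c': 5 ⇒ 23;  out=∅∪out(23)={7}
  fail(8) 'cca': from fail(7)=6 chase 'a': 6 ⇒ 15;  out=∅∪out(15)={1}
  fail(11) 'abc': from fail(10)=1 chase 'c': 1 ⇒ 18;  out={3}∪out(18)={3}
  fail(13) 'bba': from fail(12)=1 chase 'a': 1 ⇒ 2;  out=∅∪out(2)={1}
  fail(16) 'cab': from fail(15)=5 chase 'b': 5 ⇒ 10;  out=∅∪out(10)=∅
  fail(19) 'bca': from fail(18)=6 chase 'a': 6 ⇒ 15;  out=∅∪out(15)={1}
  fail(4) 'bacb': from fail(3)=23 chase 'b': 23→6→0 ⇒ 1;  out={0}∪out(1)={0}
  fail(9) 'ccac': from fail(8)=15 chase 'c': 15→5 ⇒ 23;  out={2}∪out(23)={2,7}
  fail(14) 'bbac': from fail(13)=2 chase 'c': 2 ⇒ 3;  out={4}∪out(3)={4,7}
  fail(17) 'cabb': from fail(16)=10 chase 'b': 10→1 ⇒ 12;  out={5}∪out(12)={5}
  fail(20) 'bcac': from fail(19)=15 chase 'c': 15→5 ⇒ 23;  out=∅∪out(23)={7}
  fail(21) 'bcacb': from fail(20)=23 chase 'b': 23→6→0 ⇒ 1;  out=∅∪out(1)=∅
  fail(22) 'bcacbb': from fail(21)=1 chase 'b': 1 ⇒ 12;  out={6}∪out(12)={6}

Run:
pos 0 'a': at 5  ** P1@[0:0]
pos 1 'c': at 23  ** P7@[0:1]
pos 2 'c': at 7 (fail-walked)
pos 3 'b': at 1 (fail-walked)
pos 4 'b': at 12
pos 5 'a': at 13  ** P1@[5:5]
pos 6 'c': at 14  ** P4@[3:6],P7@[5:6]
pos 7 'a': at 15 (fail-walked)  ** P1@[7:7]
pos 8 'a': at 5 (fail-walked)  ** P1@[8:8]
pos 9 'c': at 23  ** P7@[8:9]
pos 10 'a': at 15 (fail-walked)  ** P1@[10:10]
pos 11 'b': at 16
pos 12 'c': at 11 (fail-walked)  ** P3@[10:12]
pos 13 'c': at 7 (fail-walked)
pos 14 'b': at 1 (fail-walked)
pos 15 'c': at 18
pos 16 'c': at 7 (fail-walked)
pos 17 'a': at 8  ** P1@[17:17]
pos 18 'c': at 9  ** P2@[15:18],P7@[17:18]
pos 19 'a': at 15 (fail-walked)  ** P1@[19:19]
pos 20 'a': at 5 (fail-walked)  ** P1@[20:20]
pos 21 'a': at 5 (fail-walked)  ** P1@[21:21]
pos 22 'c': at 23  ** P7@[21:22]
pos 23 'c': at 7 (fail-walked)
pos 24 'a': at 8  ** P1@[24:24]
pos 25 'c': at 9  ** P2@[22:25],P7@[24:25]
pos 26 'a': at 15 (fail-walked)  ** P1@[26:26]
pos 27 'c': at 23 (fail-walked)  ** P7@[26:27]
pos 28 'a': at 15 (fail-walked)  ** P1@[28:28]
pos 29 'a': at 5 (fail-walked)  ** P1@[29:29]
pos 30 'b': at 10
pos 31 'c': at 11  ** P3@[29:31]
pos 32 'b': at 1 (fail-walked)
pos 33 'b': at 12
pos 34 'a': at 13  ** P1@[34:34]
pos 35 'c': at 14  ** P4@[32:35],P7@[34:35]
pos 36 'b': at 4 (fail-walked)  ** P0@[33:36]
pos 37 'a': at 2 (fail-walked)  ** P1@[37:37]
pos 38 'c': at 3  ** P7@[37:38]
pos 39 'b': at 4  ** P0@[36:39]
pos 40 'c': at 18 (fail-walked)
pos 41 'a': at 19  ** P1@[41:41]
pos 42 'a': at 5 (fail-walked)  ** P1@[42:42]
pos 43 'a': at 5 (fail-walked)  ** P1@[43:43]
pos 44 'c': at 23  ** P7@[43:44]
pos 45 'b': at 1 (fail-walked)
pos 46 'a': at 2  ** P1@[46:46]
pos 47 'c': at 3  ** P7@[46:47]
pos 48 'b': at 4  ** P0@[45:48]
pos 49 'a': at 2 (fail-walked)  ** P1@[49:49]
pos 50 'c': at 3  ** P7@[49:50]
pos 51 'c': at 7 (fail-walked)
pos 52 'a': at 8  ** P1@[52:52]
pos 53 'c': at 9  ** P2@[50:53],P7@[52:53]
pos 54 'c': at 7 (fail-walked)
pos 55 'b': at 1 (fail-walked)
pos 56 'a': at 2  ** P1@[56:56]
pos 57 'c': at 3  ** P7@[56:57]
pos 58 'b': at 4  ** P0@[55:58]
pos 59 'a': at 2 (fail-walked)  ** P1@[59:59]
pos 60 'c': at 3  ** P7@[59:60]
pos 61 'b': at 4  ** P0@[58:61]
pos 62 'b': at 12 (fail-walked)
pos 63 'b': at 12 (fail-walked)
pos 64 'a': at 13  ** P1@[64:64]
pos 65 'b': at 10 (fail-walked)
pos 66 'b': at 12 (fail-walked)
pos 67 'a': at 13  ** P1@[67:67]
pos 68 'c': at 14  ** P4@[65:68],P7@[67:68]
pos 69 'b': at 4 (fail-walked)  ** P0@[66:69]
pos 70 'c': at 18 (fail-walked)
pos 71 'a': at 19  ** P1@[71:71]
pos 72 'c': at 20  ** P7@[71:72]
pos 73 'b': at 21
pos 74 'b': at 22  ** P6@[69:74]
pos 75 'b': at 12 (fail-walked)
pos 76 'b': at 12 (fail-walked)
pos 77 'a': at 13  ** P1@[77:77]

Result: [[0,1],[1,7],[5,1],[6,4],[6,7],[7,1],[8,1],[9,7],[10,1],[12,3],[17,1],[18,2],[18,7],[19,1],[20,1],[21,1],[22,7],[24,1],[25,2],[25,7],[26,1],[27,7],[28,1],[29,1],[31,3],[34,1],[35,4],[35,7],[36,0],[37,1],[38,7],[39,0],[41,1],[42,1],[43,1],[44,7],[46,1],[47,7],[48,0],[49,1],[50,7],[52,1],[53,2],[53,7],[56,1],[57,7],[58,0],[59,1],[60,7],[61,0],[64,1],[67,1],[68,4],[68,7],[69,0],[71,1],[72,7],[74,6],[77,1]]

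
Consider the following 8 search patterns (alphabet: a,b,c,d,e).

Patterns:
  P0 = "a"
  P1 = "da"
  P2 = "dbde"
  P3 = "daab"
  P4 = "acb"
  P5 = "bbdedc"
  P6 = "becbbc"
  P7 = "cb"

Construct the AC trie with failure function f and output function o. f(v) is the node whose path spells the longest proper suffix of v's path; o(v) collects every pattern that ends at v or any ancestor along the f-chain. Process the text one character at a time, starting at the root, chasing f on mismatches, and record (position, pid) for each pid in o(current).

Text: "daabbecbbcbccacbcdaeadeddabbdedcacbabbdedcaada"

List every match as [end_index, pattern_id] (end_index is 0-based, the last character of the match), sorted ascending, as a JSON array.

Construct AC machine:
Trie (insert patterns):
  0='ε' goto a→1 b→11 c→22 d→2
  1='a' goto c→9  ←P0
  2='d' goto a→3 b→4
  3='da' goto a→7  ←P1
  4='db' goto d→5
  5='dbd' goto e→6
  6='dbde' goto ·  ←P2
  7='daa' goto b→8
  8='daab' goto ·  ←P3
  9='ac' goto b→10
  10='acb' goto ·  ←P4
  11='b' goto b→12 e→17
  12='bb' goto d→13
  13='bbd' goto e→14
  14='bbde' goto d→15
  15='bbded' goto c→16
  16='bbdedc' goto ·  ←P5
  17='be' goto c→18
  18='bec' goto b→19
  19='becb' goto b→20
  20='becbb' goto c→21
  21='becbbc' goto ·  ←P6
  22='c' goto b→23
  23='cb' goto ·  ←P7

Failure links (BFS by depth):
  fail(1) 'a': from fail(0)=0 chase 'a': 0 ⇒ 0;  out={0}∪out(0)={0}
  fail(2) 'd': from fail(0)=0 chase 'd': 0 ⇒ 0;  out=∅∪out(0)=∅
  fail(11) 'b': from fail(0)=0 chase 'b': 0 ⇒ 0;  out=∅∪out(0)=∅
  fail(22) 'c': from fail(0)=0 chase 'c': 0 ⇒ 0;  out=∅∪out(0)=∅
  fail(3) 'da': from fail(2)=0 chase 'a': 0 ⇒ 1;  out={1}∪out(1)={0,1}
  fail(4) 'db': from fail(2)=0 chase 'b': 0 ⇒ 11;  out=∅∪out(11)=∅
  fail(9) 'ac': from fail(1)=0 chase 'c': 0 ⇒ 22;  out=∅∪out(22)=∅
  fail(12) 'bb': from fail(11)=0 chase 'b': 0 ⇒ 11;  out=∅∪out(11)=∅
  fail(17) 'be': from fail(11)=0 chase 'e': 0 ⇒ 0;  out=∅∪out(0)=∅
  fail(23) 'cb': from fail(22)=0 chase 'b': 0 ⇒ 11;  out={7}∪out(11)={7}
  fail(5) 'dbd': from fail(4)=11 chase 'd': 11→0 ⇒ 2;  out=∅∪out(2)=∅
  fail(7) 'daa': from fail(3)=1 chase 'a': 1→0 ⇒ 1;  out=∅∪out(1)={0}
  fail(10) 'acb': from fail(9)=22 chase 'b': 22 ⇒ 23;  out={4}∪out(23)={4,7}
  fail(13) 'bbd': from fail(12)=11 chase 'd': 11→0 ⇒ 2;  out=∅∪out(2)=∅
  fail(18) 'bec': from fail(17)=0 chase 'c': 0 ⇒ 22;  out=∅∪out(22)=∅
  fail(6) 'dbde': from fail(5)=2 chase 'e': 2→0 ⇒ 0;  out={2}∪out(0)={2}
  fail(8) 'daab': from fail(7)=1 chase 'b': 1→0 ⇒ 11;  out={3}∪out(11)={3}
  fail(14) 'bbde': from fail(13)=2 chase 'e': 2→0 ⇒ 0;  out=∅∪out(0)=∅
  fail(19) 'becb': from fail(18)=22 chase 'b': 22 ⇒ 23;  out=∅∪out(23)={7}
  fail(15) 'bbded': from fail(14)=0 chase 'd': 0 ⇒ 2;  out=∅∪out(2)=∅
  fail(20) 'becbb': from fail(19)=23 chase 'b': 23→11 ⇒ 12;  out=∅∪out(12)=∅
  fail(16) 'bbdedc': from fail(15)=2 chase 'c': 2→0 ⇒ 22;  out={5}∪out(22)={5}
  fail(21) 'becbbc': from fail(20)=12 chase 'c': 12→11→0 ⇒ 22;  out={6}∪out(22)={6}

Run:
i=0 'd': node 0→2
i=1 'a': node 2→3  → match P0@[1:1],P1@[0:1]
i=2 'a': node 3→7  → match P0@[2:2]
i=3 'b': node 7→8  → match P3@[0:3]
i=4 'b': node 8→12 (fail-walked)
i=5 'e': node 12→17 (fail-walked)
i=6 'c': node 17→18
i=7 'b': node 18→19  → match P7@[6:7]
i=8 'b': node 19→20
i=9 'c': node 20→21  → match P6@[4:9]
i=10 'b': node 21→23 (fail-walked)  → match P7@[9:10]
i=11 'c': node 23→22 (fail-walked)
i=12 'c': node 22→22 (fail-walked)
i=13 'a': node 22→1 (fail-walked)  → match P0@[13:13]
i=14 'c': node 1→9
i=15 'b': node 9→10  → match P4@[13:15],P7@[14:15]
i=16 'c': node 10→22 (fail-walked)
i=17 'd': node 22→2 (fail-walked)
i=18 'a': node 2→3  → match P0@[18:18],P1@[17:18]
i=19 'e': node 3→0 (fail-walked)
i=20 'a': node 0→1  → match P0@[20:20]
i=21 'd': node 1→2 (fail-walked)
i=22 'e': node 2→0 (fail-walked)
i=23 'd': node 0→2
i=24 'd': node 2→2 (fail-walked)
i=25 'a': node 2→3  → match P0@[25:25],P1@[24:25]
i=26 'b': node 3→11 (fail-walked)
i=27 'b': node 11→12
i=28 'd': node 12→13
i=29 'e': node 13→14
i=30 'd': node 14→15
i=31 'c': node 15→16  → match P5@[26:31]
i=32 'a': node 16→1 (fail-walked)  → match P0@[32:32]
i=33 'c': node 1→9
i=34 'b': node 9→10  → match P4@[32:34],P7@[33:34]
i=35 'a': node 10→1 (fail-walked)  → match P0@[35:35]
i=36 'b': node 1→11 (fail-walked)
i=37 'b': node 11→12
i=38 'd': node 12→13
i=39 'e': node 13→14
i=40 'd': node 14→15
i=41 'c': node 15→16  → match P5@[36:41]
i=42 'a': node 16→1 (fail-walked)  → match P0@[42:42]
i=43 'a': node 1→1 (fail-walked)  → match P0@[43:43]
i=44 'd': node 1→2 (fail-walked)
i=45 'a': node 2→3  → match P0@[45:45],P1@[44:45]

Matches: [[1,0],[1,1],[2,0],[3,3],[7,7],[9,6],[10,7],[13,0],[15,4],[15,7],[18,0],[18,1],[20,0],[25,0],[25,1],[31,5],[32,0],[34,4],[34,7],[35,0],[41,5],[42,0],[43,0],[45,0],[45,1]]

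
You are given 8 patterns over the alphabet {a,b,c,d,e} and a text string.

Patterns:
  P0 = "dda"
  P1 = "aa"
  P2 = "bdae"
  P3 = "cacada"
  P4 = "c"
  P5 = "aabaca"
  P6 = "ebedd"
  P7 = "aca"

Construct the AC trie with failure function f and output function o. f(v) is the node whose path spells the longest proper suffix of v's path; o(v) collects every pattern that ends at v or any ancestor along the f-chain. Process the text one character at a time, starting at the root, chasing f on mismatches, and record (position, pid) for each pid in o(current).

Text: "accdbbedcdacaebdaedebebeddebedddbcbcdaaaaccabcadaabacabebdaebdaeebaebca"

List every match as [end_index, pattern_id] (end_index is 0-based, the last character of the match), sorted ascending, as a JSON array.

Build:
Trie nodes:
  n0 'ε': a→4 b→6 c→10 d→1 e→20
  n1 'd': d→2
  n2 'dd': a→3
  n3 'dda': ·  [P0 ends]
  n4 'a': a→5 c→25
  n5 'aa': b→16  [P1 ends]
  n6 'b': d→7
  n7 'bd': a→8
  n8 'bda': e→9
  n9 'bdae': ·  [P2 ends]
  n10 'c': a→11  [P4 ends]
  n11 'ca': c→12
  n12 'cac': a→13
  n13 'caca': d→14
  n14 'cacad': a→15
  n15 'cacada': ·  [P3 ends]
  n16 'aab': a→17
  n17 'aaba': c→18
  n18 'aabac': a→19
  n19 'aabaca': ·  [P5 ends]
  n20 'e': b→21
  n21 'eb': e→22
  n22 'ebe': d→23
  n23 'ebed': d→24
  n24 'ebedd': ·  [P6 ends]
  n25 'ac': a→26
  n26 'aca': ·  [P7 ends]

Failure links (BFS by depth):
  fail(1) 'd': from fail(0)=0 chase 'd': 0 ⇒ 0;  out=∅∪out(0)=∅
  fail(4) 'a': from fail(0)=0 chase 'a': 0 ⇒ 0;  out=∅∪out(0)=∅
  fail(6) 'b': from fail(0)=0 chase 'b': 0 ⇒ 0;  out=∅∪out(0)=∅
  fail(10) 'c': from fail(0)=0 chase 'c': 0 ⇒ 0;  out={4}∪out(0)={4}
  fail(20) 'e': from fail(0)=0 chase 'e': 0 ⇒ 0;  out=∅∪out(0)=∅
  fail(2) 'dd': from fail(1)=0 chase 'd': 0 ⇒ 1;  out=∅∪out(1)=∅
  fail(5) 'aa': from fail(4)=0 chase 'a': 0 ⇒ 4;  out={1}∪out(4)={1}
  fail(7) 'bd': from fail(6)=0 chase 'd': 0 ⇒ 1;  out=∅∪out(1)=∅
  fail(11) 'ca': from fail(10)=0 chase 'a': 0 ⇒ 4;  out=∅∪out(4)=∅
  fail(21) 'eb': from fail(20)=0 chase 'b': 0 ⇒ 6;  out=∅∪out(6)=∅
  fail(25) 'ac': from fail(4)=0 chase 'c': 0 ⇒ 10;  out=∅∪out(10)={4}
  fail(3) 'dda': from fail(2)=1 chase 'a': 1→0 ⇒ 4;  out={0}∪out(4)={0}
  fail(8) 'bda': from fail(7)=1 chase 'a': 1→0 ⇒ 4;  out=∅∪out(4)=∅
  fail(12) 'cac': from fail(11)=4 chase 'c': 4 ⇒ 25;  out=∅∪out(25)={4}
  fail(16) 'aab': from fail(5)=4 chase 'b': 4→0 ⇒ 6;  out=∅∪out(6)=∅
  fail(22) 'ebe': from fail(21)=6 chase 'e': 6→0 ⇒ 20;  out=∅∪out(20)=∅
  fail(26) 'aca': from fail(25)=10 chase 'a': 10 ⇒ 11;  out={7}∪out(11)={7}
  fail(9) 'bdae': from fail(8)=4 chase 'e': 4→0 ⇒ 20;  out={2}∪out(20)={2}
  fail(13) 'caca': from fail(12)=25 chase 'a': 25 ⇒ 26;  out=∅∪out(26)={7}
  fail(17) 'aaba': from fail(16)=6 chase 'a': 6→0 ⇒ 4;  out=∅∪out(4)=∅
  fail(23) 'ebed': from fail(22)=20 chase 'd': 20→0 ⇒ 1;  out=∅∪out(1)=∅
  fail(14) 'cacad': from fail(13)=26 chase 'd': 26→11→4→0 ⇒ 1;  out=∅∪out(1)=∅
  fail(18) 'aabac': from fail(17)=4 chase 'c': 4 ⇒ 25;  out=∅∪out(25)={4}
  fail(24) 'ebedd': from fail(23)=1 chase 'd': 1 ⇒ 2;  out={6}∪out(2)={6}
  fail(15) 'cacada': from fail(14)=1 chase 'a': 1→0 ⇒ 4;  out={3}∪out(4)={3}
  fail(19) 'aabaca': from fail(18)=25 chase 'a': 25 ⇒ 26;  out={5}∪out(26)={5,7}

Scan:
i=0 'a': node 0→4
i=1 'c': node 4→25  ** P4@[1:1]
i=2 'c': node 25→10 (fail-walked)  ** P4@[2:2]
i=3 'd': node 10→1 (fail-walked)
i=4 'b': node 1→6 (fail-walked)
i=5 'b': node 6→6 (fail-walked)
i=6 'e': node 6→20 (fail-walked)
i=7 'd': node 20→1 (fail-walked)
i=8 'c': node 1→10 (fail-walked)  ** P4@[8:8]
i=9 'd': node 10→1 (fail-walked)
i=10 'a': node 1→4 (fail-walked)
i=11 'c': node 4→25  ** P4@[11:11]
i=12 'a': node 25→26  ** P7@[10:12]
i=13 'e': node 26→20 (fail-walked)
i=14 'b': node 20→21
i=15 'd': node 21→7 (fail-walked)
i=16 'a': node 7→8
i=17 'e': node 8→9  ** P2@[14:17]
i=18 'd': node 9→1 (fail-walked)
i=19 'e': node 1→20 (fail-walked)
i=20 'b': node 20→21
i=21 'e': node 21→22
i=22 'b': node 22→21 (fail-walked)
i=23 'e': node 21→22
i=24 'd': node 22→23
i=25 'd': node 23→24  ** P6@[21:25]
i=26 'e': node 24→20 (fail-walked)
i=27 'b': node 20→21
i=28 'e': node 21→22
i=29 'd': node 22→23
i=30 'd': node 23→24  ** P6@[26:30]
i=31 'd': node 24→2 (fail-walked)
i=32 'b': node 2→6 (fail-walked)
i=33 'c': node 6→10 (fail-walked)  ** P4@[33:33]
i=34 'b': node 10→6 (fail-walked)
i=35 'c': node 6→10 (fail-walked)  ** P4@[35:35]
i=36 'd': node 10→1 (fail-walked)
i=37 'a': node 1→4 (fail-walked)
i=38 'a': node 4→5  ** P1@[37:38]
i=39 'a': node 5→5 (fail-walked)  ** P1@[38:39]
i=40 'a': node 5→5 (fail-walked)  ** P1@[39:40]
i=41 'c': node 5→25 (fail-walked)  ** P4@[41:41]
i=42 'c': node 25→10 (fail-walked)  ** P4@[42:42]
i=43 'a': node 10→11
i=44 'b': node 11→6 (fail-walked)
i=45 'c': node 6→10 (fail-walked)  ** P4@[45:45]
i=46 'a': node 10→11
i=47 'd': node 11→1 (fail-walked)
i=48 'a': node 1→4 (fail-walked)
i=49 'a': node 4→5  ** P1@[48:49]
i=50 'b': node 5→16
i=51 'a': node 16→17
i=52 'c': node 17→18  ** P4@[52:52]
i=53 'a': node 18→19  ** P5@[48:53],P7@[51:53]
i=54 'b': node 19→6 (fail-walked)
i=55 'e': node 6→20 (fail-walked)
i=56 'b': node 20→21
i=57 'd': node 21→7 (fail-walked)
i=58 'a': node 7→8
i=59 'e': node 8→9  ** P2@[56:59]
i=60 'b': node 9→21 (fail-walked)
i=61 'd': node 21→7 (fail-walked)
i=62 'a': node 7→8
i=63 'e': node 8→9  ** P2@[60:63]
i=64 'e': node 9→20 (fail-walked)
i=65 'b': node 20→21
i=66 'a': node 21→4 (fail-walked)
i=67 'e': node 4→20 (fail-walked)
i=68 'b': node 20→21
i=69 'c': node 21→10 (fail-walked)  ** P4@[69:69]
i=70 'a': node 10→11

All matches (sorted): [[1,4],[2,4],[8,4],[11,4],[12,7],[17,2],[25,6],[30,6],[33,4],[35,4],[38,1],[39,1],[40,1],[41,4],[42,4],[45,4],[49,1],[52,4],[53,5],[53,7],[59,2],[63,2],[69,4]]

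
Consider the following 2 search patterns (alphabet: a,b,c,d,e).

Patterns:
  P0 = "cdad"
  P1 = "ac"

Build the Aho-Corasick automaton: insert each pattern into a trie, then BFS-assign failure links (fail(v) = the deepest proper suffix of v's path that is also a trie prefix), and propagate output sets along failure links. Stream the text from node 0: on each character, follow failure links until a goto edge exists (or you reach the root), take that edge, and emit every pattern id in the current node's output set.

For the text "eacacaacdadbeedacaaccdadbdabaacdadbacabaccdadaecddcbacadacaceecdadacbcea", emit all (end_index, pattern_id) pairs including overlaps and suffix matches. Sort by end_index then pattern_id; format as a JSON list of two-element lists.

Build:
Trie nodes:
  n0 'ε': a→5 c→1
  n1 'c': d→2
  n2 'cd': a→3
  n3 'cda': d→4
  n4 'cdad': ·  [P0 ends]
  n5 'a': c→6
  n6 'ac': ·  [P1 ends]

Failure links (BFS by depth):
  fail(1) 'c': from fail(0)=0 chase 'c': 0 ⇒ 0;  out=∅∪out(0)=∅
  fail(5) 'a': from fail(0)=0 chase 'a': 0 ⇒ 0;  out=∅∪out(0)=∅
  fail(2) 'cd': from fail(1)=0 chase 'd': 0 ⇒ 0;  out=∅∪out(0)=∅
  fail(6) 'ac': from fail(5)=0 chase 'c': 0 ⇒ 1;  out={1}∪out(1)={1}
  fail(3) 'cda': from fail(2)=0 chase 'a': 0 ⇒ 5;  out=∅∪out(5)=∅
  fail(4) 'cdad': from fail(3)=5 chase 'd': 5→0 ⇒ 0;  out={0}∪out(0)={0}

Run:
pos 0 'e': at 0
pos 1 'a': at 5
pos 2 'c': at 6  ** P1@[1:2]
pos 3 'a': at 5 (via fail)
pos 4 'c': at 6  ** P1@[3:4]
pos 5 'a': at 5 (via fail)
pos 6 'a': at 5 (via fail)
pos 7 'c': at 6  ** P1@[6:7]
pos 8 'd': at 2 (via fail)
pos 9 'a': at 3
pos 10 'd': at 4  ** P0@[7:10]
pos 11 'b': at 0 (via fail)
pos 12 'e': at 0
pos 13 'e': at 0
pos 14 'd': at 0
pos 15 'a': at 5
pos 16 'c': at 6  ** P1@[15:16]
pos 17 'a': at 5 (via fail)
pos 18 'a': at 5 (via fail)
pos 19 'c': at 6  ** P1@[18:19]
pos 20 'c': at 1 (via fail)
pos 21 'd': at 2
pos 22 'a': at 3
pos 23 'd': at 4  ** P0@[20:23]
pos 24 'b': at 0 (via fail)
pos 25 'd': at 0
pos 26 'a': at 5
pos 27 'b': at 0 (via fail)
pos 28 'a': at 5
pos 29 'a': at 5 (via fail)
pos 30 'c': at 6  ** P1@[29:30]
pos 31 'd': at 2 (via fail)
pos 32 'a': at 3
pos 33 'd': at 4  ** P0@[30:33]
pos 34 'b': at 0 (via fail)
pos 35 'a': at 5
pos 36 'c': at 6  ** P1@[35:36]
pos 37 'a': at 5 (via fail)
pos 38 'b': at 0 (via fail)
pos 39 'a': at 5
pos 40 'c': at 6  ** P1@[39:40]
pos 41 'c': at 1 (via fail)
pos 42 'd': at 2
pos 43 'a': at 3
pos 44 'd': at 4  ** P0@[41:44]
pos 45 'a': at 5 (via fail)
pos 46 'e': at 0 (via fail)
pos 47 'c': at 1
pos 48 'd': at 2
pos 49 'd': at 0 (via fail)
pos 50 'c': at 1
pos 51 'b': at 0 (via fail)
pos 52 'a': at 5
pos 53 'c': at 6  ** P1@[52:53]
pos 54 'a': at 5 (via fail)
pos 55 'd': at 0 (via fail)
pos 56 'a': at 5
pos 57 'c': at 6  ** P1@[56:57]
pos 58 'a': at 5 (via fail)
pos 59 'c': at 6  ** P1@[58:59]
pos 60 'e': at 0 (via fail)
pos 61 'e': at 0
pos 62 'c': at 1
pos 63 'd': at 2
pos 64 'a': at 3
pos 65 'd': at 4  ** P0@[62:65]
pos 66 'a': at 5 (via fail)
pos 67 'c': at 6  ** P1@[66:67]
pos 68 'b': at 0 (via fail)
pos 69 'c': at 1
pos 70 'e': at 0 (via fail)
pos 71 'a': at 5

Result: [[2,1],[4,1],[7,1],[10,0],[16,1],[19,1],[23,0],[30,1],[33,0],[36,1],[40,1],[44,0],[53,1],[57,1],[59,1],[65,0],[67,1]]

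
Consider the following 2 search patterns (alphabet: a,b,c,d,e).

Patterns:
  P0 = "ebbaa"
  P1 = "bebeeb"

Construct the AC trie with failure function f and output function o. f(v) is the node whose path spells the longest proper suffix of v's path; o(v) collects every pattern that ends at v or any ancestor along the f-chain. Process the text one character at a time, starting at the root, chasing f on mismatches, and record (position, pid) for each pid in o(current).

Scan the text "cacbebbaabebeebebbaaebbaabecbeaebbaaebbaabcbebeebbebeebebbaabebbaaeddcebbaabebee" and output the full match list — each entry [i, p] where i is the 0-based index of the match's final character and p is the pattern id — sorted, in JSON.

Build automaton:
Trie nodes:
  0='ε' goto b→6 e→1
  1='e' goto b→2
  2='eb' goto b→3
  3='ebb' goto a→4
  4='ebba' goto a→5
  5='ebbaa' goto ·  [P0 ends]
  6='b' goto e→7
  7='be' goto b→8
  8='beb' goto e→9
  9='bebe' goto e→10
  10='bebee' goto b→11
  11='bebeeb' goto ·  [P1 ends]

BFS fail/out derivation:
  fail(1) 'e': from fail(0)=0 chase 'e': 0 ⇒ 0;  out=∅∪out(0)=∅
  fail(6) 'b': from fail(0)=0 chase 'b': 0 ⇒ 0;  out=∅∪out(0)=∅
  fail(2) 'eb': from fail(1)=0 chase 'b': 0 ⇒ 6;  out=∅∪out(6)=∅
  fail(7) 'be': from fail(6)=0 chase 'e': 0 ⇒ 1;  out=∅∪out(1)=∅
  fail(3) 'ebb': from fail(2)=6 chase 'b': 6→0 ⇒ 6;  out=∅∪out(6)=∅
  fail(8) 'beb': from fail(7)=1 chase 'b': 1 ⇒ 2;  out=∅∪out(2)=∅
  fail(4) 'ebba': from fail(3)=6 chase 'a': 6→0 ⇒ 0;  out=∅∪out(0)=∅
  fail(9) 'bebe': from fail(8)=2 chase 'e': 2→6 ⇒ 7;  out=∅∪out(7)=∅
  fail(5) 'ebbaa': from fail(4)=0 chase 'a': 0 ⇒ 0;  out={0}∪out(0)={0}
  fail(10) 'bebee': from fail(9)=7 chase 'e': 7→1→0 ⇒ 1;  out=∅∪out(1)=∅
  fail(11) 'bebeeb': from fail(10)=1 chase 'b': 1 ⇒ 2;  out={1}∪out(2)={1}

Run:
[0] read 'c'  n0⇒n0
[1] read 'a'  n0⇒n0
[2] read 'c'  n0⇒n0
[3] read 'b'  n0⇒n6
[4] read 'e'  n6⇒n7
[5] read 'b'  n7⇒n8
[6] read 'b'  n8⇒n3 (via fail)
[7] read 'a'  n3⇒n4
[8] read 'a'  n4⇒n5  → match P0@[4:8]
[9] read 'b'  n5⇒n6 (via fail)
[10] read 'e'  n6⇒n7
[11] read 'b'  n7⇒n8
[12] read 'e'  n8⇒n9
[13] read 'e'  n9⇒n10
[14] read 'b'  n10⇒n11  → match P1@[9:14]
[15] read 'e'  n11⇒n7 (via fail)
[16] read 'b'  n7⇒n8
[17] read 'b'  n8⇒n3 (via fail)
[18] read 'a'  n3⇒n4
[19] read 'a'  n4⇒n5  → match P0@[15:19]
[20] read 'e'  n5⇒n1 (via fail)
[21] read 'b'  n1⇒n2
[22] read 'b'  n2⇒n3
[23] read 'a'  n3⇒n4
[24] read 'a'  n4⇒n5  → match P0@[20:24]
[25] read 'b'  n5⇒n6 (via fail)
[26] read 'e'  n6⇒n7
[27] read 'c'  n7⇒n0 (via fail)
[28] read 'b'  n0⇒n6
[29] read 'e'  n6⇒n7
[30] read 'a'  n7⇒n0 (via fail)
[31] read 'e'  n0⇒n1
[32] read 'b'  n1⇒n2
[33] read 'b'  n2⇒n3
[34] read 'a'  n3⇒n4
[35] read 'a'  n4⇒n5  → match P0@[31:35]
[36] read 'e'  n5⇒n1 (via fail)
[37] read 'b'  n1⇒n2
[38] read 'b'  n2⇒n3
[39] read 'a'  n3⇒n4
[40] read 'a'  n4⇒n5  → match P0@[36:40]
[41] read 'b'  n5⇒n6 (via fail)
[42] read 'c'  n6⇒n0 (via fail)
[43] read 'b'  n0⇒n6
[44] read 'e'  n6⇒n7
[45] read 'b'  n7⇒n8
[46] read 'e'  n8⇒n9
[47] read 'e'  n9⇒n10
[48] read 'b'  n10⇒n11  → match P1@[43:48]
[49] read 'b'  n11⇒n3 (via fail)
[50] read 'e'  n3⇒n7 (via fail)
[51] read 'b'  n7⇒n8
[52] read 'e'  n8⇒n9
[53] read 'e'  n9⇒n10
[54] read 'b'  n10⇒n11  → match P1@[49:54]
[55] read 'e'  n11⇒n7 (via fail)
[56] read 'b'  n7⇒n8
[57] read 'b'  n8⇒n3 (via fail)
[58] read 'a'  n3⇒n4
[59] read 'a'  n4⇒n5  → match P0@[55:59]
[60] read 'b'  n5⇒n6 (via fail)
[61] read 'e'  n6⇒n7
[62] read 'b'  n7⇒n8
[63] read 'b'  n8⇒n3 (via fail)
[64] read 'a'  n3⇒n4
[65] read 'a'  n4⇒n5  → match P0@[61:65]
[66] read 'e'  n5⇒n1 (via fail)
[67] read 'd'  n1⇒n0 (via fail)
[68] read 'd'  n0⇒n0
[69] read 'c'  n0⇒n0
[70] read 'e'  n0⇒n1
[71] read 'b'  n1⇒n2
[72] read 'b'  n2⇒n3
[73] read 'a'  n3⇒n4
[74] read 'a'  n4⇒n5  → match P0@[70:74]
[75] read 'b'  n5⇒n6 (via fail)
[76] read 'e'  n6⇒n7
[77] read 'b'  n7⇒n8
[78] read 'e'  n8⇒n9
[79] read 'e'  n9⇒n10

Matches: [[8,0],[14,1],[19,0],[24,0],[35,0],[40,0],[48,1],[54,1],[59,0],[65,0],[74,0]]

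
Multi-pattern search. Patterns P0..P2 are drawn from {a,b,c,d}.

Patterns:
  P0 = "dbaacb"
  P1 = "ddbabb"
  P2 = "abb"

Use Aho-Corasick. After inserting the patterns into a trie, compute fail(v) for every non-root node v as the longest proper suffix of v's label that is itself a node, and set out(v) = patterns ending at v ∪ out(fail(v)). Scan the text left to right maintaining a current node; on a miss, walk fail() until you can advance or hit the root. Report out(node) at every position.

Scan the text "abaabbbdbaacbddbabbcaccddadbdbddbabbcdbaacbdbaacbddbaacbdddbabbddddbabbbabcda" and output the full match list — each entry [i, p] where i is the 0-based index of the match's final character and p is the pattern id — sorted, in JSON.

Build:
Trie (insert patterns):
  0='ε' goto a→12 d→1
  1='d' goto b→2 d→7
  2='db' goto a→3
  3='dba' goto a→4
  4='dbaa' goto c→5
  5='dbaac' goto b→6
  6='dbaacb' goto ·  [P0 ends]
  7='dd' goto b→8
  8='ddb' goto a→9
  9='ddba' goto b→10
  10='ddbab' goto b→11
  11='ddbabb' goto ·  [P1 ends]
  12='a' goto b→13
  13='ab' goto b→14
  14='abb' goto ·  [P2 ends]

BFS fail/out derivation:
  n1('d'): parent n0 fail=0; on 'd' 0 → fail=0;  out ∅∪∅=∅
  n12('a'): parent n0 fail=0; on 'a' 0 → fail=0;  out ∅∪∅=∅
  n2('db'): parent n1 fail=0; on 'b' 0 → fail=0;  out ∅∪∅=∅
  n7('dd'): parent n1 fail=0; on 'd' 0 → fail=1;  out ∅∪∅=∅
  n13('ab'): parent n12 fail=0; on 'b' 0 → fail=0;  out ∅∪∅=∅
  n3('dba'): parent n2 fail=0; on 'a' 0 → fail=12;  out ∅∪∅=∅
  n8('ddb'): parent n7 fail=1; on 'b' 1 → fail=2;  out ∅∪∅=∅
  n14('abb'): parent n13 fail=0; on 'b' 0 → fail=0;  out {2}∪∅={2}
  n4('dbaa'): parent n3 fail=12; on 'a' 12→0 → fail=12;  out ∅∪∅=∅
  n9('ddba'): parent n8 fail=2; on 'a' 2 → fail=3;  out ∅∪∅=∅
  n5('dbaac'): parent n4 fail=12; on 'c' 12→0 → fail=0;  out ∅∪∅=∅
  n10('ddbab'): parent n9 fail=3; on 'b' 3→12 → fail=13;  out ∅∪∅=∅
  n6('dbaacb'): parent n5 fail=0; on 'b' 0 → fail=0;  out {0}∪∅={0}
  n11('ddbabb'): parent n10 fail=13; on 'b' 13 → fail=14;  out {1}∪{2}={1,2}

Scan:
pos 0 'a': at 12
pos 1 'b': at 13
pos 2 'a': at 12 (fail-walked)
pos 3 'a': at 12 (fail-walked)
pos 4 'b': at 13
pos 5 'b': at 14  ** P2@[3:5]
pos 6 'b': at 0 (fail-walked)
pos 7 'd': at 1
pos 8 'b': at 2
pos 9 'a': at 3
pos 10 'a': at 4
pos 11 'c': at 5
pos 12 'b': at 6  ** P0@[7:12]
pos 13 'd': at 1 (fail-walked)
pos 14 'd': at 7
pos 15 'b': at 8
pos 16 'a': at 9
pos 17 'b': at 10
pos 18 'b': at 11  ** P1@[13:18],P2@[16:18]
pos 19 'c': at 0 (fail-walked)
pos 20 'a': at 12
pos 21 'c': at 0 (fail-walked)
pos 22 'c': at 0
pos 23 'd': at 1
pos 24 'd': at 7
pos 25 'a': at 12 (fail-walked)
pos 26 'd': at 1 (fail-walked)
pos 27 'b': at 2
pos 28 'd': at 1 (fail-walked)
pos 29 'b': at 2
pos 30 'd': at 1 (fail-walked)
pos 31 'd': at 7
pos 32 'b': at 8
pos 33 'a': at 9
pos 34 'b': at 10
pos 35 'b': at 11  ** P1@[30:35],P2@[33:35]
pos 36 'c': at 0 (fail-walked)
pos 37 'd': at 1
pos 38 'b': at 2
pos 39 'a': at 3
pos 40 'a': at 4
pos 41 'c': at 5
pos 42 'b': at 6  ** P0@[37:42]
pos 43 'd': at 1 (fail-walked)
pos 44 'b': at 2
pos 45 'a': at 3
pos 46 'a': at 4
pos 47 'c': at 5
pos 48 'b': at 6  ** P0@[43:48]
pos 49 'd': at 1 (fail-walked)
pos 50 'd': at 7
pos 51 'b': at 8
pos 52 'a': at 9
pos 53 'a': at 4 (fail-walked)
pos 54 'c': at 5
pos 55 'b': at 6  ** P0@[50:55]
pos 56 'd': at 1 (fail-walked)
pos 57 'd': at 7
pos 58 'd': at 7 (fail-walked)
pos 59 'b': at 8
pos 60 'a': at 9
pos 61 'b': at 10
pos 62 'b': at 11  ** P1@[57:62],P2@[60:62]
pos 63 'd': at 1 (fail-walked)
pos 64 'd': at 7
pos 65 'd': at 7 (fail-walked)
pos 66 'd': at 7 (fail-walked)
pos 67 'b': at 8
pos 68 'a': at 9
pos 69 'b': at 10
pos 70 'b': at 11  ** P1@[65:70],P2@[68:70]
pos 71 'b': at 0 (fail-walked)
pos 72 'a': at 12
pos 73 'b': at 13
pos 74 'c': at 0 (fail-walked)
pos 75 'd': at 1
pos 76 'a': at 12 (fail-walked)

Matches: [[5,2],[12,0],[18,1],[18,2],[35,1],[35,2],[42,0],[48,0],[55,0],[62,1],[62,2],[70,1],[70,2]]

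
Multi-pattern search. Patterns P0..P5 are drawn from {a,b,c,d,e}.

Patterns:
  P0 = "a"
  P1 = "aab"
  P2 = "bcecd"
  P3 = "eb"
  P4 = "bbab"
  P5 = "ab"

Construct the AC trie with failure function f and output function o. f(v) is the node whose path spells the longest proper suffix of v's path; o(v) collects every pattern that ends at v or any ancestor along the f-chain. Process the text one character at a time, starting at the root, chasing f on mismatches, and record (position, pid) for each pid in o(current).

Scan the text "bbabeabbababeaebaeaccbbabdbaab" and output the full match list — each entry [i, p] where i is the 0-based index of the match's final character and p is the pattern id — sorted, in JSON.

Construct AC machine:
Trie (insert patterns):
  0='ε' goto a→1 b→4 e→9
  1='a' goto a→2 b→14  ←P0
  2='aa' goto b→3
  3='aab' goto ·  ←P1
  4='b' goto b→11 c→5
  5='bc' goto e→6
  6='bce' goto c→7
  7='bcec' goto d→8
  8='bcecd' goto ·  ←P2
  9='e' goto b→10
  10='eb' goto ·  ←P3
  11='bb' goto a→12
  12='bba' goto b→13
  13='bbab' goto ·  ←P4
  14='ab' goto ·  ←P5

Failure links (BFS by depth):
  fail(1) 'a': from fail(0)=0 chase 'a': 0 ⇒ 0;  out={0}∪out(0)={0}
  fail(4) 'b': from fail(0)=0 chase 'b': 0 ⇒ 0;  out=∅∪out(0)=∅
  fail(9) 'e': from fail(0)=0 chase 'e': 0 ⇒ 0;  out=∅∪out(0)=∅
  fail(2) 'aa': from fail(1)=0 chase 'a': 0 ⇒ 1;  out=∅∪out(1)={0}
  fail(5) 'bc': from fail(4)=0 chase 'c': 0 ⇒ 0;  out=∅∪out(0)=∅
  fail(10) 'eb': from fail(9)=0 chase 'b': 0 ⇒ 4;  out={3}∪out(4)={3}
  fail(11) 'bb': from fail(4)=0 chase 'b': 0 ⇒ 4;  out=∅∪out(4)=∅
  fail(14) 'ab': from fail(1)=0 chase 'b': 0 ⇒ 4;  out={5}∪out(4)={5}
  fail(3) 'aab': from fail(2)=1 chase 'b': 1 ⇒ 14;  out={1}∪out(14)={1,5}
  fail(6) 'bce': from fail(5)=0 chase 'e': 0 ⇒ 9;  out=∅∪out(9)=∅
  fail(12) 'bba': from fail(11)=4 chase 'a': 4→0 ⇒ 1;  out=∅∪out(1)={0}
  fail(7) 'bcec': from fail(6)=9 chase 'c': 9→0 ⇒ 0;  out=∅∪out(0)=∅
  fail(13) 'bbab': from fail(12)=1 chase 'b': 1 ⇒ 14;  out={4}∪out(14)={4,5}
  fail(8) 'bcecd': from fail(7)=0 chase 'd': 0 ⇒ 0;  out={2}∪out(0)={2}

Run:
[0] read 'b'  n0⇒n4
[1] read 'b'  n4⇒n11
[2] read 'a'  n11⇒n12  → match P0@[2:2]
[3] read 'b'  n12⇒n13  → match P4@[0:3],P5@[2:3]
[4] read 'e'  n13⇒n9 (fail-walked)
[5] read 'a'  n9⇒n1 (fail-walked)  → match P0@[5:5]
[6] read 'b'  n1⇒n14  → match P5@[5:6]
[7] read 'b'  n14⇒n11 (fail-walked)
[8] read 'a'  n11⇒n12  → match P0@[8:8]
[9] read 'b'  n12⇒n13  → match P4@[6:9],P5@[8:9]
[10] read 'a'  n13⇒n1 (fail-walked)  → match P0@[10:10]
[11] read 'b'  n1⇒n14  → match P5@[10:11]
[12] read 'e'  n14⇒n9 (fail-walked)
[13] read 'a'  n9⇒n1 (fail-walked)  → match P0@[13:13]
[14] read 'e'  n1⇒n9 (fail-walked)
[15] read 'b'  n9⇒n10  → match P3@[14:15]
[16] read 'a'  n10⇒n1 (fail-walked)  → match P0@[16:16]
[17] read 'e'  n1⇒n9 (fail-walked)
[18] read 'a'  n9⇒n1 (fail-walked)  → match P0@[18:18]
[19] read 'c'  n1⇒n0 (fail-walked)
[20] read 'c'  n0⇒n0
[21] read 'b'  n0⇒n4
[22] read 'b'  n4⇒n11
[23] read 'a'  n11⇒n12  → match P0@[23:23]
[24] read 'b'  n12⇒n13  → match P4@[21:24],P5@[23:24]
[25] read 'd'  n13⇒n0 (fail-walked)
[26] read 'b'  n0⇒n4
[27] read 'a'  n4⇒n1 (fail-walked)  → match P0@[27:27]
[28] read 'a'  n1⇒n2  → match P0@[28:28]
[29] read 'b'  n2⇒n3  → match P1@[27:29],P5@[28:29]

All matches (sorted): [[2,0],[3,4],[3,5],[5,0],[6,5],[8,0],[9,4],[9,5],[10,0],[11,5],[13,0],[15,3],[16,0],[18,0],[23,0],[24,4],[24,5],[27,0],[28,0],[29,1],[29,5]]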